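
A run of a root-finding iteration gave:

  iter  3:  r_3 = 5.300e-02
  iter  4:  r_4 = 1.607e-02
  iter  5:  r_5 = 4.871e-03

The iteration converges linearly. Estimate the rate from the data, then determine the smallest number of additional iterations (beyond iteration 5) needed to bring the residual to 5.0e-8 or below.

Rate ρ ≈ r_5/r_4 = 4.871e-03/1.607e-02 = 0.3031.
After j more steps, r_{5+j} ≈ 4.871e-03·ρ^j; need ρ^j ≤ 5.0e-8/4.871e-03 = 1.02648e-05.
j ≥ ln(1.02648e-05)/ln(0.3031) = -11.4868/-1.19369 = 9.623.
So 10 more iterations are needed.

10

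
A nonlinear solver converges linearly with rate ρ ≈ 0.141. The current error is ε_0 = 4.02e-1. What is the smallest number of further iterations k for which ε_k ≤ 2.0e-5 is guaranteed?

After k steps, ε_k ≈ 4.02e-1·0.141^k.
Need 0.141^k ≤ 2.0e-5/4.02e-1 = 4.97512e-05.
k ≥ ln(4.97512e-05)/ln(0.141) = -9.9085/-1.95900 = 5.058.
Smallest integer k = 6.

6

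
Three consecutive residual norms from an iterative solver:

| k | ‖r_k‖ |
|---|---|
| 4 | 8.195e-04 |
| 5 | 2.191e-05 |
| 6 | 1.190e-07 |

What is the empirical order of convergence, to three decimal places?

p ≈ ln(‖r_6‖/‖r_5‖) / ln(‖r_5‖/‖r_4‖)
  = ln(1.190e-07/2.191e-05) / ln(2.191e-05/8.195e-04)
  = ln(0.00543131) / ln(0.0267358)
  = -5.215575 / -3.621752 ≈ 1.440070

1.440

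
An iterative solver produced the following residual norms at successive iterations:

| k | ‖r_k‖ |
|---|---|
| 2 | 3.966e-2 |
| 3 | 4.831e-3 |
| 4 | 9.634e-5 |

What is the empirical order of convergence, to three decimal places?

p ≈ ln(‖r_4‖/‖r_3‖) / ln(‖r_3‖/‖r_2‖)
  = ln(9.634e-5/4.831e-3) / ln(4.831e-3/3.966e-2)
  = ln(0.019942) / ln(0.12181)
  = -3.914927 / -2.105293 ≈ 1.859564

1.860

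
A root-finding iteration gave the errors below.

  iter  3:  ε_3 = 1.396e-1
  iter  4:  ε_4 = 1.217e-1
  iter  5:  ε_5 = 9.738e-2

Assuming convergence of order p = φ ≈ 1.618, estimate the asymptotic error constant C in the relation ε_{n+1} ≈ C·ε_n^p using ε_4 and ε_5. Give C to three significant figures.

C ≈ ε_5 / ε_4^1.618
  = 9.738e-2 / (1.217e-1)^1.618
  = 9.738e-2 / 0.0331131 ≈ 2.9408

2.94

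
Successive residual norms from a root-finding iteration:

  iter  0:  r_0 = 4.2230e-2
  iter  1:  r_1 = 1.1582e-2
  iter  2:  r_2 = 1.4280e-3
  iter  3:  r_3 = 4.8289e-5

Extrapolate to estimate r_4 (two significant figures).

2.0e-7

First estimate the order: p ≈ ln(r_3/r_2) / ln(r_2/r_1) = ln(4.8289e-5/1.4280e-3)/ln(1.4280e-3/1.1582e-2) = ln(0.0338158)/ln(0.123295) ≈ 1.6180.
Then r_4 ≈ r_3·(r_3/r_2)^p = 4.8289e-5·(0.0338158)^1.6180 = 4.8289e-5·0.0041698 ≈ 2.014e-07.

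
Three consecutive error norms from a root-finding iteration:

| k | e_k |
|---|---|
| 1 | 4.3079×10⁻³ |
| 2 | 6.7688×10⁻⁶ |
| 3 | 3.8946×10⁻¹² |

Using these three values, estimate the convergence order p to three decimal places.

p ≈ ln(e_3/e_2) / ln(e_2/e_1)
  = ln(3.8946×10⁻¹²/6.7688×10⁻⁶) / ln(6.7688×10⁻⁶/4.3079×10⁻³)
  = ln(5.75375e-07) / ln(0.00157125)
  = -14.368244 / -6.455884 ≈ 2.225604

2.226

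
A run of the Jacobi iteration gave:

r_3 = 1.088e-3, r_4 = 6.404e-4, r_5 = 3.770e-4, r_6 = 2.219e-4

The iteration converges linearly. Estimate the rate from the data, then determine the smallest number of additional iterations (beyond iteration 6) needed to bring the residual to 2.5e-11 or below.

31

Rate ρ ≈ r_6/r_5 = 2.219e-4/3.770e-4 = 0.5886.
After j more steps, r_{6+j} ≈ 2.219e-4·ρ^j; need ρ^j ≤ 2.5e-11/2.219e-4 = 1.12663e-07.
j ≥ ln(1.12663e-07)/ln(0.5886) = -15.9989/-0.53001 = 30.186.
So 31 more iterations are needed.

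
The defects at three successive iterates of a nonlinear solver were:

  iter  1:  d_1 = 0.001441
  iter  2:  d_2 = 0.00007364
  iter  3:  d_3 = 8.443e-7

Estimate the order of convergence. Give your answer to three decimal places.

p ≈ ln(d_3/d_2) / ln(d_2/d_1)
  = ln(8.443e-7/0.00007364) / ln(0.00007364/0.001441)
  = ln(0.0114652) / ln(0.0511034)
  = -4.468439 / -2.973904 ≈ 1.502550

1.503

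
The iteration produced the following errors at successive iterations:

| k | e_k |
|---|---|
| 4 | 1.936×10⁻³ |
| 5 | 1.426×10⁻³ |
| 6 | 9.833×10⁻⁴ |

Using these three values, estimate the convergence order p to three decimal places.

p ≈ ln(e_6/e_5) / ln(e_5/e_4)
  = ln(9.833×10⁻⁴/1.426×10⁻³) / ln(1.426×10⁻³/1.936×10⁻³)
  = ln(0.689551) / ln(0.73657)
  = -0.371715 / -0.305751 ≈ 1.215744

1.216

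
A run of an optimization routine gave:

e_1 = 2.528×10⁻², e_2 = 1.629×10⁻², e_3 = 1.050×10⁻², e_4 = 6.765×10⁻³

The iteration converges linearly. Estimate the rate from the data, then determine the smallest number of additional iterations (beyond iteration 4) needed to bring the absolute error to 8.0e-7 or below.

21

Rate ρ ≈ e_4/e_3 = 6.765×10⁻³/1.050×10⁻² = 0.6443.
After j more steps, e_{4+j} ≈ 6.765×10⁻³·ρ^j; need ρ^j ≤ 8.0e-7/6.765×10⁻³ = 0.000118256.
j ≥ ln(0.000118256)/ln(0.6443) = -9.0427/-0.43959 = 20.571.
So 21 more iterations are needed.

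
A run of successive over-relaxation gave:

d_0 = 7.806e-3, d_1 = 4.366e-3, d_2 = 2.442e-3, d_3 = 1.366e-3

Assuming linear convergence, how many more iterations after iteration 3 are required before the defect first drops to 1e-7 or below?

17

Rate ρ ≈ d_3/d_2 = 1.366e-3/2.442e-3 = 0.5594.
After j more steps, d_{3+j} ≈ 1.366e-3·ρ^j; need ρ^j ≤ 1e-7/1.366e-3 = 7.32064e-05.
j ≥ ln(7.32064e-05)/ln(0.5594) = -9.5222/-0.58089 = 16.392.
So 17 more iterations are needed.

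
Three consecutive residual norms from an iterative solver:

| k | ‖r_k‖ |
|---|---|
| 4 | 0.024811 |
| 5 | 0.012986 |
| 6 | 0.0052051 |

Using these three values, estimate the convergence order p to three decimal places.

1.412

p ≈ ln(‖r_6‖/‖r_5‖) / ln(‖r_5‖/‖r_4‖)
  = ln(0.0052051/0.012986) / ln(0.012986/0.024811)
  = ln(0.400824) / ln(0.523397)
  = -0.914233 / -0.647415 ≈ 1.412128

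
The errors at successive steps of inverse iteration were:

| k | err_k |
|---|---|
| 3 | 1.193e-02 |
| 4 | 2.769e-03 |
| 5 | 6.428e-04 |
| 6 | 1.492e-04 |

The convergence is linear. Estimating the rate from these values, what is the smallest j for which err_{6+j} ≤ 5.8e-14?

15

Rate ρ ≈ err_6/err_5 = 1.492e-04/6.428e-04 = 0.2321.
After j more steps, err_{6+j} ≈ 1.492e-04·ρ^j; need ρ^j ≤ 5.8e-14/1.492e-04 = 3.8874e-10.
j ≥ ln(3.8874e-10)/ln(0.2321) = -21.6681/-1.46059 = 14.835.
So 15 more iterations are needed.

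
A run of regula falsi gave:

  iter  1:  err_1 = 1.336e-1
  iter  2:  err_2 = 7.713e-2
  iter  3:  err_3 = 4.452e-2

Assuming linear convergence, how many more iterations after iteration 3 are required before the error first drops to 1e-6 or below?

Rate ρ ≈ err_3/err_2 = 4.452e-2/7.713e-2 = 0.5772.
After j more steps, err_{3+j} ≈ 4.452e-2·ρ^j; need ρ^j ≤ 1e-6/4.452e-2 = 2.24618e-05.
j ≥ ln(2.24618e-05)/ln(0.5772) = -10.7037/-0.54957 = 19.476.
So 20 more iterations are needed.

20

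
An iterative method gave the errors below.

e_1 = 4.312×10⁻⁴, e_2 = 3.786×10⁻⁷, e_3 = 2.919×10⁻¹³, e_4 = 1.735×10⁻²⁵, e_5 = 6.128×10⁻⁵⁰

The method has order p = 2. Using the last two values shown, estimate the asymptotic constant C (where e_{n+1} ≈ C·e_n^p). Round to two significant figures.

C ≈ e_5 / e_4^2
  = 6.128×10⁻⁵⁰ / (1.735×10⁻²⁵)^2
  = 6.128×10⁻⁵⁰ / 3.01022e-50 ≈ 2.0357

2.0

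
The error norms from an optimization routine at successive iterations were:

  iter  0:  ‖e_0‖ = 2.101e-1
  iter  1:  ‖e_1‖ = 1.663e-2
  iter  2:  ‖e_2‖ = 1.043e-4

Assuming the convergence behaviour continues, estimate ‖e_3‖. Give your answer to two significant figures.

4.1e-9

First estimate the order: p ≈ ln(‖e_2‖/‖e_1‖) / ln(‖e_1‖/‖e_0‖) = ln(1.043e-4/1.663e-2)/ln(1.663e-2/2.101e-1) = ln(0.0062718)/ln(0.0791528) ≈ 1.9996.
Then ‖e_3‖ ≈ ‖e_2‖·(‖e_2‖/‖e_1‖)^p = 1.043e-4·(0.0062718)^1.9996 = 1.043e-4·3.94154e-05 ≈ 4.111e-09.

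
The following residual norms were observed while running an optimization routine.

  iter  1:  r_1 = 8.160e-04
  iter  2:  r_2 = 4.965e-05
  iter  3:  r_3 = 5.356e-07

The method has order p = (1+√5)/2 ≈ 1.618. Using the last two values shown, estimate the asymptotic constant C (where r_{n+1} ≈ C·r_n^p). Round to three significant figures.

C ≈ r_3 / r_2^1.618
  = 5.356e-07 / (4.965e-05)^1.618
  = 5.356e-07 / 1.08642e-07 ≈ 4.93

4.93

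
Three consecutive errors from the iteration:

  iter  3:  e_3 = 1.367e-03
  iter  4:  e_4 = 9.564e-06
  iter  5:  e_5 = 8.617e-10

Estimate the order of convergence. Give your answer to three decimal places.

1.877

p ≈ ln(e_5/e_4) / ln(e_4/e_3)
  = ln(8.617e-10/9.564e-06) / ln(9.564e-06/1.367e-03)
  = ln(9.00983e-05) / ln(0.00699634)
  = -9.314609 / -4.962368 ≈ 1.877049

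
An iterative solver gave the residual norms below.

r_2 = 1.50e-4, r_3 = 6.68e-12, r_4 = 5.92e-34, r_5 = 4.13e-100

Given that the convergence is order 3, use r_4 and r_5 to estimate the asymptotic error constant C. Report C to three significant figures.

1.99

C ≈ r_5 / r_4^3
  = 4.13e-100 / (5.92e-34)^3
  = 4.13e-100 / 2.07475e-100 ≈ 1.9906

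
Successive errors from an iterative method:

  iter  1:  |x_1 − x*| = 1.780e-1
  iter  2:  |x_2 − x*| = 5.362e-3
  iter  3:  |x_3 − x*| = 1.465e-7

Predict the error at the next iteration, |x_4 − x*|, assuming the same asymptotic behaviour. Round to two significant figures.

First estimate the order: p ≈ ln(|x_3 − x*|/|x_2 − x*|) / ln(|x_2 − x*|/|x_1 − x*|) = ln(1.465e-7/5.362e-3)/ln(5.362e-3/1.780e-1) = ln(2.73219e-05)/ln(0.0301236) ≈ 3.0001.
Then |x_4 − x*| ≈ |x_3 − x*|·(|x_3 − x*|/|x_2 − x*|)^p = 1.465e-7·(2.73219e-05)^3.0001 = 1.465e-7·2.0374e-14 ≈ 2.985e-21.

3.0e-21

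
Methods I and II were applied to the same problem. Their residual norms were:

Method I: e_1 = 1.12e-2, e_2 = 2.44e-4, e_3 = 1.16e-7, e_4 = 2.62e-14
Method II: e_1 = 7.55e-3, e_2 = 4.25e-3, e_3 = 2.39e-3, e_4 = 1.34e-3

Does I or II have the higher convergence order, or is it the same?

I

Method I: p ≈ ln(2.62e-14/1.16e-7)/ln(1.16e-7/2.44e-4) ≈ 2.00.
Method II: p ≈ ln(1.34e-3/2.39e-3)/ln(2.39e-3/4.25e-3) ≈ 1.01.
Method I has the higher order (≈2.0 vs ≈1.0).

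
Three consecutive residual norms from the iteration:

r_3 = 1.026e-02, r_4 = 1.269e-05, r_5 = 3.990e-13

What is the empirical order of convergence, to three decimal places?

2.580

p ≈ ln(r_5/r_4) / ln(r_4/r_3)
  = ln(3.990e-13/1.269e-05) / ln(1.269e-05/1.026e-02)
  = ln(3.14421e-08) / ln(0.00123684)
  = -17.275118 / -6.695196 ≈ 2.580226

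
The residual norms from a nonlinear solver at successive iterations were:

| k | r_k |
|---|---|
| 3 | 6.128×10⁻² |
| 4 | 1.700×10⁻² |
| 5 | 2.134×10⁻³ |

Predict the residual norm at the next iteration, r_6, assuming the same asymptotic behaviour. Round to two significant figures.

7.4e-5

First estimate the order: p ≈ ln(r_5/r_4) / ln(r_4/r_3) = ln(2.134×10⁻³/1.700×10⁻²)/ln(1.700×10⁻²/6.128×10⁻²) = ln(0.125529)/ln(0.277415) ≈ 1.6184.
Then r_6 ≈ r_5·(r_5/r_4)^p = 2.134×10⁻³·(0.125529)^1.6184 = 2.134×10⁻³·0.0347862 ≈ 7.423e-05.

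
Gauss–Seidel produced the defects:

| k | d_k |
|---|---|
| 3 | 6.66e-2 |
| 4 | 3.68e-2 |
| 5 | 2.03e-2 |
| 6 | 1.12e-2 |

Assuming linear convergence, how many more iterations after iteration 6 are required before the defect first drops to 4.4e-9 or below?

Rate ρ ≈ d_6/d_5 = 1.12e-2/2.03e-2 = 0.5517.
After j more steps, d_{6+j} ≈ 1.12e-2·ρ^j; need ρ^j ≤ 4.4e-9/1.12e-2 = 3.92857e-07.
j ≥ ln(3.92857e-07)/ln(0.5517) = -14.7498/-0.59475 = 24.800.
So 25 more iterations are needed.

25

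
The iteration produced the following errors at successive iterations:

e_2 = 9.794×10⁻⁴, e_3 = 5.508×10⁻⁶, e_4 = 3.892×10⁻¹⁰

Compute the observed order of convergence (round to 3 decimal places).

p ≈ ln(e_4/e_3) / ln(e_3/e_2)
  = ln(3.892×10⁻¹⁰/5.508×10⁻⁶) / ln(5.508×10⁻⁶/9.794×10⁻⁴)
  = ln(7.06609e-05) / ln(0.00562385)
  = -9.557618 / -5.180739 ≈ 1.844837

1.845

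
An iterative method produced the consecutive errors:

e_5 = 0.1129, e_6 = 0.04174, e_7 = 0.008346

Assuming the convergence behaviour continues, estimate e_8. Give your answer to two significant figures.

First estimate the order: p ≈ ln(e_7/e_6) / ln(e_6/e_5) = ln(0.008346/0.04174)/ln(0.04174/0.1129) = ln(0.199952)/ln(0.369708) ≈ 1.6177.
Then e_8 ≈ e_7·(e_7/e_6)^p = 0.008346·(0.199952)^1.6177 = 0.008346·0.0739789 ≈ 0.0006174.

6.2e-4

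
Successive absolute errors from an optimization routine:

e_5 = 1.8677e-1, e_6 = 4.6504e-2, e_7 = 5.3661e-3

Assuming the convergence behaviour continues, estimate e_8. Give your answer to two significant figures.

1.9e-4

First estimate the order: p ≈ ln(e_7/e_6) / ln(e_6/e_5) = ln(5.3661e-3/4.6504e-2)/ln(4.6504e-2/1.8677e-1) = ln(0.11539)/ln(0.248991) ≈ 1.5532.
Then e_8 ≈ e_7·(e_7/e_6)^p = 5.3661e-3·(0.11539)^1.5532 = 5.3661e-3·0.034943 ≈ 0.0001875.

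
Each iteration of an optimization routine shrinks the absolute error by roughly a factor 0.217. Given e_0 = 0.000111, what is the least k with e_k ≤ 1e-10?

After k steps, e_k ≈ 0.000111·0.217^k.
Need 0.217^k ≤ 1e-10/0.000111 = 9.00901e-07.
k ≥ ln(9.00901e-07)/ln(0.217) = -13.9199/-1.52786 = 9.111.
Smallest integer k = 10.

10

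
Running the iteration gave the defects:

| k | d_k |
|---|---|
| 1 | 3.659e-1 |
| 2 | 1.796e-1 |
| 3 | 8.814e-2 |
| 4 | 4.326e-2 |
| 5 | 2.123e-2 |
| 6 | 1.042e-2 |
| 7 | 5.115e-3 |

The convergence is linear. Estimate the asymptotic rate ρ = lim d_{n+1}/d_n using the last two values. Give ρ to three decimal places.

0.491

ρ ≈ d_7/d_6 = 5.115e-3/1.042e-2 = 0.49088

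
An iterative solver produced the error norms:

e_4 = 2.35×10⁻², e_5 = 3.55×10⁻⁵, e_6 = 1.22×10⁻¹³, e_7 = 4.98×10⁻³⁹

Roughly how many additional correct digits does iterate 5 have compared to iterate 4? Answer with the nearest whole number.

Digits gained ≈ log₁₀(e_4/e_5) = log₁₀(2.35×10⁻²/3.55×10⁻⁵) = log₁₀(661.972) ≈ 2.821.

3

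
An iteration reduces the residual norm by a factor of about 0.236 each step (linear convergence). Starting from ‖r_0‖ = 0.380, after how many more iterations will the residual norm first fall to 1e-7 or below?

11

After k steps, ‖r_k‖ ≈ 0.380·0.236^k.
Need 0.236^k ≤ 1e-7/0.380 = 2.63158e-07.
k ≥ ln(2.63158e-07)/ln(0.236) = -15.1505/-1.44392 = 10.493.
Smallest integer k = 11.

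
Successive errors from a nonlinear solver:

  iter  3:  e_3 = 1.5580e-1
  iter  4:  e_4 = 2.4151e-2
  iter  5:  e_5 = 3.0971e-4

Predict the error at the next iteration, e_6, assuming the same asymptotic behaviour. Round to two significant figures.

First estimate the order: p ≈ ln(e_5/e_4) / ln(e_4/e_3) = ln(3.0971e-4/2.4151e-2)/ln(2.4151e-2/1.5580e-1) = ln(0.0128239)/ln(0.155013) ≈ 2.3368.
Then e_6 ≈ e_5·(e_5/e_4)^p = 3.0971e-4·(0.0128239)^2.3368 = 3.0971e-4·3.79159e-05 ≈ 1.174e-08.

1.2e-8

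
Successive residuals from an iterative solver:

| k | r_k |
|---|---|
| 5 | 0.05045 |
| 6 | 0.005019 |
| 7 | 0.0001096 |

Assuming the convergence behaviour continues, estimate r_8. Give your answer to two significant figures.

1.9e-7

First estimate the order: p ≈ ln(r_7/r_6) / ln(r_6/r_5) = ln(0.0001096/0.005019)/ln(0.005019/0.05045) = ln(0.021837)/ln(0.0994846) ≈ 1.6571.
Then r_8 ≈ r_7·(r_7/r_6)^p = 0.0001096·(0.021837)^1.6571 = 0.0001096·0.00176961 ≈ 1.939e-07.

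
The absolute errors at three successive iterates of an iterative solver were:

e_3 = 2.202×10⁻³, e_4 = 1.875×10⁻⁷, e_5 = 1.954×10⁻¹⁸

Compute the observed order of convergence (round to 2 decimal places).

2.70

p ≈ ln(e_5/e_4) / ln(e_4/e_3)
  = ln(1.954×10⁻¹⁸/1.875×10⁻⁷) / ln(1.875×10⁻⁷/2.202×10⁻³)
  = ln(1.04213e-11) / ln(8.51499e-05)
  = -25.28717 / -9.37110 ≈ 2.69842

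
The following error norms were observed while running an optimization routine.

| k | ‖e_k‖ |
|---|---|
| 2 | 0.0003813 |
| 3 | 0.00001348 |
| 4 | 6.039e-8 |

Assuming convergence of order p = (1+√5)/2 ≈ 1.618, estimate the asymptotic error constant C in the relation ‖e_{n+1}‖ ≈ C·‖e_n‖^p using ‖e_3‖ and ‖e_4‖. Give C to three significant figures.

4.58

C ≈ ‖e_4‖ / ‖e_3‖^1.618
  = 6.039e-8 / (0.00001348)^1.618
  = 6.039e-8 / 1.31777e-08 ≈ 4.5828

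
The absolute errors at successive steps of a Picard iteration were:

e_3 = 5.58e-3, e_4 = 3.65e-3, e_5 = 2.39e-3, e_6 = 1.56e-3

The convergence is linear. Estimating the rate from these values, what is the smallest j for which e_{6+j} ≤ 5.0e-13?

Rate ρ ≈ e_6/e_5 = 1.56e-3/2.39e-3 = 0.6527.
After j more steps, e_{6+j} ≈ 1.56e-3·ρ^j; need ρ^j ≤ 5.0e-13/1.56e-3 = 3.20513e-10.
j ≥ ln(3.20513e-10)/ln(0.6527) = -21.8611/-0.42664 = 51.240.
So 52 more iterations are needed.

52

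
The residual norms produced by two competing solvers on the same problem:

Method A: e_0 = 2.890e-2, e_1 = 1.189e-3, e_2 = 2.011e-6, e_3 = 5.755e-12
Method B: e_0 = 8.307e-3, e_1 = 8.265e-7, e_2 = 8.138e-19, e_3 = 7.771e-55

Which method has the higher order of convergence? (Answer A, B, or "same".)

B

Method A: p ≈ ln(5.755e-12/2.011e-6)/ln(2.011e-6/1.189e-3) ≈ 2.00.
Method B: p ≈ ln(7.771e-55/8.138e-19)/ln(8.138e-19/8.265e-7) ≈ 3.00.
Method B has the higher order (≈3.0 vs ≈2.0).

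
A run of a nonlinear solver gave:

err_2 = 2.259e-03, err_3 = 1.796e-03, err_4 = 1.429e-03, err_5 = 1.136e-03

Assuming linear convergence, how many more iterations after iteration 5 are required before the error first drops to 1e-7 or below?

Rate ρ ≈ err_5/err_4 = 1.136e-03/1.429e-03 = 0.7950.
After j more steps, err_{5+j} ≈ 1.136e-03·ρ^j; need ρ^j ≤ 1e-7/1.136e-03 = 8.80282e-05.
j ≥ ln(8.80282e-05)/ln(0.7950) = -9.3379/-0.22941 = 40.704.
So 41 more iterations are needed.

41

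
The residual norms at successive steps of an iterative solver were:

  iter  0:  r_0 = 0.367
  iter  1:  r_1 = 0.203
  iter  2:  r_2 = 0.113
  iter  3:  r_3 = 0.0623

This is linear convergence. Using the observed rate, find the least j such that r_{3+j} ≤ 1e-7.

23

Rate ρ ≈ r_3/r_2 = 0.0623/0.113 = 0.5513.
After j more steps, r_{3+j} ≈ 0.0623·ρ^j; need ρ^j ≤ 1e-7/0.0623 = 1.60514e-06.
j ≥ ln(1.60514e-06)/ln(0.5513) = -13.3423/-0.59548 = 22.406.
So 23 more iterations are needed.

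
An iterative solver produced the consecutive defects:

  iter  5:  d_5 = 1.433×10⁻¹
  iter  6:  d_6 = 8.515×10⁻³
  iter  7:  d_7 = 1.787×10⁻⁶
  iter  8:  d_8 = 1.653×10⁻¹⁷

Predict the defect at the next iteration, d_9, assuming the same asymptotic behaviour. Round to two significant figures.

First estimate the order: p ≈ ln(d_8/d_7) / ln(d_7/d_6) = ln(1.653×10⁻¹⁷/1.787×10⁻⁶)/ln(1.787×10⁻⁶/8.515×10⁻³) = ln(9.25014e-12)/ln(0.000209865) ≈ 2.9999.
Then d_9 ≈ d_8·(d_8/d_7)^p = 1.653×10⁻¹⁷·(9.25014e-12)^2.9999 = 1.653×10⁻¹⁷·7.93503e-34 ≈ 1.312e-50.

1.3e-50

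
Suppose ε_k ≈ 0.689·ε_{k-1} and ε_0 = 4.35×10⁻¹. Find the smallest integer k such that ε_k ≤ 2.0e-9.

52

After k steps, ε_k ≈ 4.35×10⁻¹·0.689^k.
Need 0.689^k ≤ 2.0e-9/4.35×10⁻¹ = 4.5977e-09.
k ≥ ln(4.5977e-09)/ln(0.689) = -19.1977/-0.37251 = 51.536.
Smallest integer k = 52.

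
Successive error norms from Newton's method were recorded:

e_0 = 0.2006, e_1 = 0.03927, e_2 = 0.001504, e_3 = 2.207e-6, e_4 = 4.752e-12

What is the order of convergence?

Consecutive ratios: e_4/e_3 = 4.752e-12/2.207e-6 = 2.15315e-06, e_3/e_2 = 2.207e-6/0.001504 = 0.00146742.
p ≈ ln(2.15315e-06)/ln(0.00146742) = -13.0486/-6.5242 ≈ 2.00.
So the convergence is quadratic (order 2).

2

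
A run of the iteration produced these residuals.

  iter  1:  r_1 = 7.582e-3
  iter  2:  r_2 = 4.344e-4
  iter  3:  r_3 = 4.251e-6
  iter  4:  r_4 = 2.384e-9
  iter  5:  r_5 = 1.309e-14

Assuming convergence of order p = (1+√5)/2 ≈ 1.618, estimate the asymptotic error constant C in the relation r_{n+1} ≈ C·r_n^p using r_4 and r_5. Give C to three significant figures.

C ≈ r_5 / r_4^1.618
  = 1.309e-14 / (2.384e-9)^1.618
  = 1.309e-14 / 1.1181e-14 ≈ 1.1707

1.17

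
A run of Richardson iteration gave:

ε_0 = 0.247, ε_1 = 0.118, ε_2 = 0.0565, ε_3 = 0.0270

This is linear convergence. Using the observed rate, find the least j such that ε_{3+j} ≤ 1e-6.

14

Rate ρ ≈ ε_3/ε_2 = 0.0270/0.0565 = 0.4779.
After j more steps, ε_{3+j} ≈ 0.0270·ρ^j; need ρ^j ≤ 1e-6/0.0270 = 3.7037e-05.
j ≥ ln(3.7037e-05)/ln(0.4779) = -10.2036/-0.73835 = 13.819.
So 14 more iterations are needed.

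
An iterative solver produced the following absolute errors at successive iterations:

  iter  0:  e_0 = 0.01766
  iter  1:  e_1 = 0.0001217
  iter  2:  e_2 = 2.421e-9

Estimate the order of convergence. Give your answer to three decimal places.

2.175

p ≈ ln(e_2/e_1) / ln(e_1/e_0)
  = ln(2.421e-9/0.0001217) / ln(0.0001217/0.01766)
  = ln(1.98932e-05) / ln(0.00689128)
  = -10.825133 / -4.977498 ≈ 2.174814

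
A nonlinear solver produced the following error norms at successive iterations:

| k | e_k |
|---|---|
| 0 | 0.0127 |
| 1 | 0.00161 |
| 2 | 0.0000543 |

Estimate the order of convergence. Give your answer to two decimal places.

p ≈ ln(e_2/e_1) / ln(e_1/e_0)
  = ln(0.0000543/0.00161) / ln(0.00161/0.0127)
  = ln(0.0337267) / ln(0.126772)
  = -3.38947 / -2.06537 ≈ 1.64110

1.64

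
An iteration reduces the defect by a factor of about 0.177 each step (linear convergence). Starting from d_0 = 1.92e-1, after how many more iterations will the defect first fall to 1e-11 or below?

After k steps, d_k ≈ 1.92e-1·0.177^k.
Need 0.177^k ≤ 1e-11/1.92e-1 = 5.20833e-11.
k ≥ ln(5.20833e-11)/ln(0.177) = -23.6782/-1.73161 = 13.674.
Smallest integer k = 14.

14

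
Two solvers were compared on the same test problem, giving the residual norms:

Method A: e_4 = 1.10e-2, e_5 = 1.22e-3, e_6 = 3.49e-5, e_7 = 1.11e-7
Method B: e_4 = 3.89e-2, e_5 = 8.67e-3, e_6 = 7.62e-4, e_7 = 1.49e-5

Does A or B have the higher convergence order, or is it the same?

same

Method A: p ≈ ln(1.11e-7/3.49e-5)/ln(3.49e-5/1.22e-3) ≈ 1.62.
Method B: p ≈ ln(1.49e-5/7.62e-4)/ln(7.62e-4/8.67e-3) ≈ 1.62.
Both orders ≈ 1.6 — effectively the same.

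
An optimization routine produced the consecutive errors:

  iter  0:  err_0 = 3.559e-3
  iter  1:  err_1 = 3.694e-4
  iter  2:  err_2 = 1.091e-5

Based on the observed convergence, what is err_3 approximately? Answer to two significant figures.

4.6e-8

First estimate the order: p ≈ ln(err_2/err_1) / ln(err_1/err_0) = ln(1.091e-5/3.694e-4)/ln(3.694e-4/3.559e-3) = ln(0.0295344)/ln(0.103793) ≈ 1.5548.
Then err_3 ≈ err_2·(err_2/err_1)^p = 1.091e-5·(0.0295344)^1.5548 = 1.091e-5·0.00418472 ≈ 4.566e-08.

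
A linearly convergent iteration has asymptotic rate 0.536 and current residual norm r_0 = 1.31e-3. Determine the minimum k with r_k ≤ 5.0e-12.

After k steps, r_k ≈ 1.31e-3·0.536^k.
Need 0.536^k ≤ 5.0e-12/1.31e-3 = 3.81679e-09.
k ≥ ln(3.81679e-09)/ln(0.536) = -19.3839/-0.62362 = 31.083.
Smallest integer k = 32.

32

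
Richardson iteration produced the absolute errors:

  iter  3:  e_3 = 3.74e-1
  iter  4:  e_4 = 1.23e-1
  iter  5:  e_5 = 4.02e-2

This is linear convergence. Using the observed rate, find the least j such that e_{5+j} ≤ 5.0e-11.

19

Rate ρ ≈ e_5/e_4 = 4.02e-2/1.23e-1 = 0.3268.
After j more steps, e_{5+j} ≈ 4.02e-2·ρ^j; need ρ^j ≤ 5.0e-11/4.02e-2 = 1.24378e-09.
j ≥ ln(1.24378e-09)/ln(0.3268) = -20.5051/-1.11841 = 18.334.
So 19 more iterations are needed.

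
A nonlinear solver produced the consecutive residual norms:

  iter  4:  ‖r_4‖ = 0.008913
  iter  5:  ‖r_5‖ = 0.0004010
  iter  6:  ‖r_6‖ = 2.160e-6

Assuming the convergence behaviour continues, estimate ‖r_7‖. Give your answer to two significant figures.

First estimate the order: p ≈ ln(‖r_6‖/‖r_5‖) / ln(‖r_5‖/‖r_4‖) = ln(2.160e-6/0.0004010)/ln(0.0004010/0.008913) = ln(0.00538653)/ln(0.0449905) ≈ 1.6844.
Then ‖r_7‖ ≈ ‖r_6‖·(‖r_6‖/‖r_5‖)^p = 2.160e-6·(0.00538653)^1.6844 = 2.160e-6·0.000150875 ≈ 3.259e-10.

3.3e-10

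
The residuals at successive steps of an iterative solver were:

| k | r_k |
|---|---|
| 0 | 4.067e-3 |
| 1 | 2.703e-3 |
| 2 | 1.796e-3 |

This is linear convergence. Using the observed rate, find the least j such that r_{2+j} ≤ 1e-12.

Rate ρ ≈ r_2/r_1 = 1.796e-3/2.703e-3 = 0.6644.
After j more steps, r_{2+j} ≈ 1.796e-3·ρ^j; need ρ^j ≤ 1e-12/1.796e-3 = 5.56793e-10.
j ≥ ln(5.56793e-10)/ln(0.6644) = -21.3088/-0.40887 = 52.116.
So 53 more iterations are needed.

53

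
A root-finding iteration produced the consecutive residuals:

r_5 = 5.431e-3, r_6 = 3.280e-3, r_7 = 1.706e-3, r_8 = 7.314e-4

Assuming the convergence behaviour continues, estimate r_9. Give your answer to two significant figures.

First estimate the order: p ≈ ln(r_8/r_7) / ln(r_7/r_6) = ln(7.314e-4/1.706e-3)/ln(1.706e-3/3.280e-3) = ln(0.428722)/ln(0.520122) ≈ 1.2956.
Then r_9 ≈ r_8·(r_8/r_7)^p = 7.314e-4·(0.428722)^1.2956 = 7.314e-4·0.33377 ≈ 0.0002441.

2.4e-4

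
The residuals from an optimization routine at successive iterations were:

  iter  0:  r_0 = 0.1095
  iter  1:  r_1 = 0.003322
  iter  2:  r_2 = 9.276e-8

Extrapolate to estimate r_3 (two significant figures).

First estimate the order: p ≈ ln(r_2/r_1) / ln(r_1/r_0) = ln(9.276e-8/0.003322)/ln(0.003322/0.1095) = ln(2.79229e-05)/ln(0.0303379) ≈ 3.0000.
Then r_3 ≈ r_2·(r_2/r_1)^p = 9.276e-8·(2.79229e-05)^3.0000 = 9.276e-8·2.17712e-14 ≈ 2.019e-21.

2.0e-21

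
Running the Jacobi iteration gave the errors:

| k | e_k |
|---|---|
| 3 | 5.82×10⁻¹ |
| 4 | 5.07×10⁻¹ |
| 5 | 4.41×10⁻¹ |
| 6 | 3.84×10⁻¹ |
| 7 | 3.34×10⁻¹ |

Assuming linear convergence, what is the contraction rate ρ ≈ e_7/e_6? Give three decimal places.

0.870

ρ ≈ e_7/e_6 = 3.34×10⁻¹/3.84×10⁻¹ = 0.86979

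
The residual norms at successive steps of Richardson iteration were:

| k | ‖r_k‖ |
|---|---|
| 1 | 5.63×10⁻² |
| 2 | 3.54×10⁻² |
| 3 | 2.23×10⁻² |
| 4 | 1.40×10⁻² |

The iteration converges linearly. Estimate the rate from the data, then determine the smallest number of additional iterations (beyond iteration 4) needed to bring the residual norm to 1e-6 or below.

Rate ρ ≈ ‖r_4‖/‖r_3‖ = 1.40×10⁻²/2.23×10⁻² = 0.6278.
After j more steps, ‖r_{4+j}‖ ≈ 1.40×10⁻²·ρ^j; need ρ^j ≤ 1e-6/1.40×10⁻² = 7.14286e-05.
j ≥ ln(7.14286e-05)/ln(0.6278) = -9.5468/-0.46553 = 20.507.
So 21 more iterations are needed.

21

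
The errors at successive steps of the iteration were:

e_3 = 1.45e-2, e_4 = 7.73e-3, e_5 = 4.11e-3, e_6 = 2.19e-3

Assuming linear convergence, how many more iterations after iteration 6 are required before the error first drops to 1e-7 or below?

16

Rate ρ ≈ e_6/e_5 = 2.19e-3/4.11e-3 = 0.5328.
After j more steps, e_{6+j} ≈ 2.19e-3·ρ^j; need ρ^j ≤ 1e-7/2.19e-3 = 4.56621e-05.
j ≥ ln(4.56621e-05)/ln(0.5328) = -9.9942/-0.62961 = 15.874.
So 16 more iterations are needed.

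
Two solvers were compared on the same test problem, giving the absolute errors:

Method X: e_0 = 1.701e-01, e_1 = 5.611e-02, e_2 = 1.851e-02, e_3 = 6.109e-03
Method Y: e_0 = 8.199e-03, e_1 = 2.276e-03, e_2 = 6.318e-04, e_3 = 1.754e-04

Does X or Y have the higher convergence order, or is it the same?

same

Method X: p ≈ ln(6.109e-03/1.851e-02)/ln(1.851e-02/5.611e-02) ≈ 1.00.
Method Y: p ≈ ln(1.754e-04/6.318e-04)/ln(6.318e-04/2.276e-03) ≈ 1.00.
Both orders ≈ 1.0 — effectively the same.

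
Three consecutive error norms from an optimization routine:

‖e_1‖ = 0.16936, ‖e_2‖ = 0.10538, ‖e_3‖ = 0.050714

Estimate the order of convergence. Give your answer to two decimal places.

p ≈ ln(‖e_3‖/‖e_2‖) / ln(‖e_2‖/‖e_1‖)
  = ln(0.050714/0.10538) / ln(0.10538/0.16936)
  = ln(0.481249) / ln(0.622225)
  = -0.73137 / -0.47445 ≈ 1.54151

1.54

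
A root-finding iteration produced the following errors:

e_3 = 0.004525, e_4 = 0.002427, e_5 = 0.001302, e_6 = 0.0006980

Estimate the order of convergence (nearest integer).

1

Consecutive ratios: e_6/e_5 = 0.0006980/0.001302 = 0.536098, e_5/e_4 = 0.001302/0.002427 = 0.536465.
p ≈ ln(0.536098)/ln(0.536465) = -0.6234/-0.6228 ≈ 1.00.
So the convergence is linear (order 1).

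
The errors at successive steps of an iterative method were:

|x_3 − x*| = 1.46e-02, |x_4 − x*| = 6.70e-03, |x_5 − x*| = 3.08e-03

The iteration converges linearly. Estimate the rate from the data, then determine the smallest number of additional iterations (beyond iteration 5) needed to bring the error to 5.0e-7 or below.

12

Rate ρ ≈ |x_5 − x*|/|x_4 − x*| = 3.08e-03/6.70e-03 = 0.4597.
After j more steps, |x_{5+j} − x*| ≈ 3.08e-03·ρ^j; need ρ^j ≤ 5.0e-7/3.08e-03 = 0.000162338.
j ≥ ln(0.000162338)/ln(0.4597) = -8.7258/-0.77718 = 11.228.
So 12 more iterations are needed.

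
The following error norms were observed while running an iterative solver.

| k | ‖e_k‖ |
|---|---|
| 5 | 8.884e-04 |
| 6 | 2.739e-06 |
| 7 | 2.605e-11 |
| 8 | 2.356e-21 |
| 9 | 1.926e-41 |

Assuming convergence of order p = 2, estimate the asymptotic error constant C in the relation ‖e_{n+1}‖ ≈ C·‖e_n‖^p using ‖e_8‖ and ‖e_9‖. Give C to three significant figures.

3.47

C ≈ ‖e_9‖ / ‖e_8‖^2
  = 1.926e-41 / (2.356e-21)^2
  = 1.926e-41 / 5.55074e-42 ≈ 3.4698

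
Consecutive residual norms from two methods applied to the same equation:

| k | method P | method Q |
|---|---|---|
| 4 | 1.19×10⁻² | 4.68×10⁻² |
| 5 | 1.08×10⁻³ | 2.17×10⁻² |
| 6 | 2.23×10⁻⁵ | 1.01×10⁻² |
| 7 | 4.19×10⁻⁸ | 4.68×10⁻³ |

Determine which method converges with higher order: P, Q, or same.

P

Method P: p ≈ ln(4.19×10⁻⁸/2.23×10⁻⁵)/ln(2.23×10⁻⁵/1.08×10⁻³) ≈ 1.62.
Method Q: p ≈ ln(4.68×10⁻³/1.01×10⁻²)/ln(1.01×10⁻²/2.17×10⁻²) ≈ 1.01.
Method P has the higher order (≈1.6 vs ≈1.0).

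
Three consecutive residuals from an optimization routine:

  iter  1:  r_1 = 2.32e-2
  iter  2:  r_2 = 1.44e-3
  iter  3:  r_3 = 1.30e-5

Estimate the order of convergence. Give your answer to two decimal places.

1.69

p ≈ ln(r_3/r_2) / ln(r_2/r_1)
  = ln(1.30e-5/1.44e-3) / ln(1.44e-3/2.32e-2)
  = ln(0.00902778) / ln(0.062069)
  = -4.70745 / -2.77951 ≈ 1.69363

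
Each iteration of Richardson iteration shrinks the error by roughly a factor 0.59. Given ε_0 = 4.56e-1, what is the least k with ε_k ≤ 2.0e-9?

After k steps, ε_k ≈ 4.56e-1·0.59^k.
Need 0.59^k ≤ 2.0e-9/4.56e-1 = 4.38596e-09.
k ≥ ln(4.38596e-09)/ln(0.59) = -19.2449/-0.52763 = 36.474.
Smallest integer k = 37.

37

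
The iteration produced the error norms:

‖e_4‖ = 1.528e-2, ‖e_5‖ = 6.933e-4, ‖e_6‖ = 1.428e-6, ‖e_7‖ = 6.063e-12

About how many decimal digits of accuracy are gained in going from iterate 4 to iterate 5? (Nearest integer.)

Digits gained ≈ log₁₀(‖e_4‖/‖e_5‖) = log₁₀(1.528e-2/6.933e-4) = log₁₀(22.0395) ≈ 1.343.

1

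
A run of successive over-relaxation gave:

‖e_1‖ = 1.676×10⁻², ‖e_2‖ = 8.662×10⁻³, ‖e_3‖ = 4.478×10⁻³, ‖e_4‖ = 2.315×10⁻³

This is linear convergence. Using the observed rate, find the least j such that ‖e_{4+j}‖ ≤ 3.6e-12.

31

Rate ρ ≈ ‖e_4‖/‖e_3‖ = 2.315×10⁻³/4.478×10⁻³ = 0.5170.
After j more steps, ‖e_{4+j}‖ ≈ 2.315×10⁻³·ρ^j; need ρ^j ≤ 3.6e-12/2.315×10⁻³ = 1.55508e-09.
j ≥ ln(1.55508e-09)/ln(0.5170) = -20.2817/-0.65971 = 30.743.
So 31 more iterations are needed.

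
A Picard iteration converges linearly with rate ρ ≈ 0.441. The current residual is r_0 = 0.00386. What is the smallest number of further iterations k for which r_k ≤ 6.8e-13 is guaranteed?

28

After k steps, r_k ≈ 0.00386·0.441^k.
Need 0.441^k ≤ 6.8e-13/0.00386 = 1.76166e-10.
k ≥ ln(1.76166e-10)/ln(0.441) = -22.4596/-0.81871 = 27.433.
Smallest integer k = 28.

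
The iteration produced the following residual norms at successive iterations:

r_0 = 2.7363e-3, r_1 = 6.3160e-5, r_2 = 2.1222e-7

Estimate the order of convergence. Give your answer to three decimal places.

1.511

p ≈ ln(r_2/r_1) / ln(r_1/r_0)
  = ln(2.1222e-7/6.3160e-5) / ln(6.3160e-5/2.7363e-3)
  = ln(0.00336004) / ln(0.0230823)
  = -5.695802 / -3.768689 ≈ 1.511348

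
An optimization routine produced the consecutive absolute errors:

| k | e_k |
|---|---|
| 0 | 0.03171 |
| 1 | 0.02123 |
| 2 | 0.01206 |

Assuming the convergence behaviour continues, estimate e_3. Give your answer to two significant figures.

First estimate the order: p ≈ ln(e_2/e_1) / ln(e_1/e_0) = ln(0.01206/0.02123)/ln(0.02123/0.03171) = ln(0.568064)/ln(0.669505) ≈ 1.4095.
Then e_3 ≈ e_2·(e_2/e_1)^p = 0.01206·(0.568064)^1.4095 = 0.01206·0.450633 ≈ 0.005435.

5.4e-3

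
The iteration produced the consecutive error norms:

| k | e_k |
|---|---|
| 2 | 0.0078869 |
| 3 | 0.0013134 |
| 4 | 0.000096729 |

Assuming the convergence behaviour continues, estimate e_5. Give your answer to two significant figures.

First estimate the order: p ≈ ln(e_4/e_3) / ln(e_3/e_2) = ln(0.000096729/0.0013134)/ln(0.0013134/0.0078869) = ln(0.0736478)/ln(0.166529) ≈ 1.4551.
Then e_5 ≈ e_4·(e_4/e_3)^p = 0.000096729·(0.0736478)^1.4551 = 0.000096729·0.0224701 ≈ 2.174e-06.

2.2e-6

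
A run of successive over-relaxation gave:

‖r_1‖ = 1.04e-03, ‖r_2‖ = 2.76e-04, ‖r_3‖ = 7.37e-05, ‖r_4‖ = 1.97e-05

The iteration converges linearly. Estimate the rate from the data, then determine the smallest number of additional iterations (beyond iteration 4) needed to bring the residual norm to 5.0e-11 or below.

Rate ρ ≈ ‖r_4‖/‖r_3‖ = 1.97e-05/7.37e-05 = 0.2673.
After j more steps, ‖r_{4+j}‖ ≈ 1.97e-05·ρ^j; need ρ^j ≤ 5.0e-11/1.97e-05 = 2.53807e-06.
j ≥ ln(2.53807e-06)/ln(0.2673) = -12.8841/-1.31938 = 9.765.
So 10 more iterations are needed.

10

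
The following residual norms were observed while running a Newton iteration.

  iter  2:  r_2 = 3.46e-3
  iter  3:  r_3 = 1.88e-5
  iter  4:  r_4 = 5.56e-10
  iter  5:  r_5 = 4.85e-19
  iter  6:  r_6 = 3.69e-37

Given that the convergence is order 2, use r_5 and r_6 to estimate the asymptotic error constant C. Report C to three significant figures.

C ≈ r_6 / r_5^2
  = 3.69e-37 / (4.85e-19)^2
  = 3.69e-37 / 2.35225e-37 ≈ 1.5687

1.57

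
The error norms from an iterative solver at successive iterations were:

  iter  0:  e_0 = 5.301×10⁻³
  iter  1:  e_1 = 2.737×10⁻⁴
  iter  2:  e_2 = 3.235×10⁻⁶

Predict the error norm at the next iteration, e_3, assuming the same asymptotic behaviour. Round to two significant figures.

4.2e-9

First estimate the order: p ≈ ln(e_2/e_1) / ln(e_1/e_0) = ln(3.235×10⁻⁶/2.737×10⁻⁴)/ln(2.737×10⁻⁴/5.301×10⁻³) = ln(0.0118195)/ln(0.0516318) ≈ 1.4975.
Then e_3 ≈ e_2·(e_2/e_1)^p = 3.235×10⁻⁶·(0.0118195)^1.4975 = 3.235×10⁻⁶·0.00129932 ≈ 4.203e-09.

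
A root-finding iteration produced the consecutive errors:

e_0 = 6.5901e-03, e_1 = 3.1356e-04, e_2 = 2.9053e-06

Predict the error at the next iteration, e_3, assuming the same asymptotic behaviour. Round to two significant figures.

2.2e-9

First estimate the order: p ≈ ln(e_2/e_1) / ln(e_1/e_0) = ln(2.9053e-06/3.1356e-04)/ln(3.1356e-04/6.5901e-03) = ln(0.00926553)/ln(0.0475805) ≈ 1.5373.
Then e_3 ≈ e_2·(e_2/e_1)^p = 2.9053e-06·(0.00926553)^1.5373 = 2.9053e-06·0.000748979 ≈ 2.176e-09.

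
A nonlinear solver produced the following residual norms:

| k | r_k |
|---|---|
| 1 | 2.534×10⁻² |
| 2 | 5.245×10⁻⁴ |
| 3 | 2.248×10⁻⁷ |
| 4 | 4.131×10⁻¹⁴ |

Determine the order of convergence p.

Consecutive ratios: r_4/r_3 = 4.131×10⁻¹⁴/2.248×10⁻⁷ = 1.83763e-07, r_3/r_2 = 2.248×10⁻⁷/5.245×10⁻⁴ = 0.000428599.
p ≈ ln(1.83763e-07)/ln(0.000428599) = -15.5096/-7.7550 ≈ 2.00.
So the convergence is quadratic (order 2).

2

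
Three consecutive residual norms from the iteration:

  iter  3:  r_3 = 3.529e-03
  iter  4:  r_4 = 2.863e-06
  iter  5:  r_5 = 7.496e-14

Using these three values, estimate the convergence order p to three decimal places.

2.453

p ≈ ln(r_5/r_4) / ln(r_4/r_3)
  = ln(7.496e-14/2.863e-06) / ln(2.863e-06/3.529e-03)
  = ln(2.61823e-08) / ln(0.000811278)
  = -17.458182 / -7.116900 ≈ 2.453060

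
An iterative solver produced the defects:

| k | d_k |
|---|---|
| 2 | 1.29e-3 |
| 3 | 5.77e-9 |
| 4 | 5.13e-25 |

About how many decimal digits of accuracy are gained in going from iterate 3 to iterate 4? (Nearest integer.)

Digits gained ≈ log₁₀(d_3/d_4) = log₁₀(5.77e-9/5.13e-25) = log₁₀(1.12476e+16) ≈ 16.051.

16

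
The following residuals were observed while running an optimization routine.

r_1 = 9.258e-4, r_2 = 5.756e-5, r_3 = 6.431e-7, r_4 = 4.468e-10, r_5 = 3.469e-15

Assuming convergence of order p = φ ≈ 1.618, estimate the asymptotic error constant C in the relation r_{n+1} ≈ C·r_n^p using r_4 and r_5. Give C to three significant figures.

C ≈ r_5 / r_4^1.618
  = 3.469e-15 / (4.468e-10)^1.618
  = 3.469e-15 / 7.44532e-16 ≈ 4.6593

4.66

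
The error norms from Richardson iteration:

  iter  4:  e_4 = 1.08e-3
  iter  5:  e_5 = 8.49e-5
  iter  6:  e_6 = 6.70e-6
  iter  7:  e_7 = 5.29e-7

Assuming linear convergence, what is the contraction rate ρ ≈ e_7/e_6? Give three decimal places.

ρ ≈ e_7/e_6 = 5.29e-7/6.70e-6 = 0.07896

0.079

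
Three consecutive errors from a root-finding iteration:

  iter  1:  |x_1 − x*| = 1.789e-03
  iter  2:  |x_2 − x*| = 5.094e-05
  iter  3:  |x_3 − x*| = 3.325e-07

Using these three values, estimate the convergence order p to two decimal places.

1.41

p ≈ ln(|x_3 − x*|/|x_2 − x*|) / ln(|x_2 − x*|/|x_1 − x*|)
  = ln(3.325e-07/5.094e-05) / ln(5.094e-05/1.789e-03)
  = ln(0.00652729) / ln(0.028474)
  = -5.03176 / -3.55876 ≈ 1.41391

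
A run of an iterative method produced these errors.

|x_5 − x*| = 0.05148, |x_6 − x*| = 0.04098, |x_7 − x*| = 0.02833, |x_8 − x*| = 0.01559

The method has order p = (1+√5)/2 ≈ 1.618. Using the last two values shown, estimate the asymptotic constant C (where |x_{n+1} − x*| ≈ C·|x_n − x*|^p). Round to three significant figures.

C ≈ |x_8 − x*| / |x_7 − x*|^1.618
  = 0.01559 / (0.02833)^1.618
  = 0.01559 / 0.00313137 ≈ 4.9786

4.98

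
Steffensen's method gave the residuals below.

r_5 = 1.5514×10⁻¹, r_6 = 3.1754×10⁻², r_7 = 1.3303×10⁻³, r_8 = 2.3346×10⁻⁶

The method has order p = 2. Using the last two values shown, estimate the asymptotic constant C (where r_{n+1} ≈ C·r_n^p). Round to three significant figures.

1.32

C ≈ r_8 / r_7^2
  = 2.3346×10⁻⁶ / (1.3303×10⁻³)^2
  = 2.3346×10⁻⁶ / 1.7697e-06 ≈ 1.3192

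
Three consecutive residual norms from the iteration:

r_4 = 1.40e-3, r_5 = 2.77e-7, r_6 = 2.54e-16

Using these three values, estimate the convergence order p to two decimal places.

p ≈ ln(r_6/r_5) / ln(r_5/r_4)
  = ln(2.54e-16/2.77e-7) / ln(2.77e-7/1.40e-3)
  = ln(9.16968e-10) / ln(0.000197857)
  = -20.80995 / -8.52797 ≈ 2.44020

2.44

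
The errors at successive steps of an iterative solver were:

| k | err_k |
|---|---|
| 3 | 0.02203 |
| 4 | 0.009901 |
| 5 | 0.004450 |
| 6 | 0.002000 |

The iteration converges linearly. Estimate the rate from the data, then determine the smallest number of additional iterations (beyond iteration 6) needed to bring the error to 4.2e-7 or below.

Rate ρ ≈ err_6/err_5 = 0.002000/0.004450 = 0.4494.
After j more steps, err_{6+j} ≈ 0.002000·ρ^j; need ρ^j ≤ 4.2e-7/0.002000 = 0.00021.
j ≥ ln(0.00021)/ln(0.4494) = -8.4684/-0.79984 = 10.588.
So 11 more iterations are needed.

11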